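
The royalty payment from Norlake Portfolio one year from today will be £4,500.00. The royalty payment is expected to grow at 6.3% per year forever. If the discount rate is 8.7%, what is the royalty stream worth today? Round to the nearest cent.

Growing perpetuity: P = D₁ / (r − g) = £4,500.0000 / (0.087 − 0.063) = £187,500.00

£187500.00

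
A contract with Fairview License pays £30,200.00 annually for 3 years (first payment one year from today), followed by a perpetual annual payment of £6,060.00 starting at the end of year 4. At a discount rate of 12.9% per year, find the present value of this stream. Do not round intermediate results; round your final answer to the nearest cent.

£104071.89

PV of 3-year annuity: £30,200.00 × [1 − (1+0.129)^−3] / 0.129 = 71428.06147
Perpetuity value at year 3: £6,060.00 / 0.129 = 46976.74419
PV of perpetuity: 46976.74419 / (1+0.129)^3 = 32643.82854
Total PV = 71428.06147 + 32643.82854 = 104071.89001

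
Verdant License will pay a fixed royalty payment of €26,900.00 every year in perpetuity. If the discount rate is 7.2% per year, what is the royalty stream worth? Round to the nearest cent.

Level perpetuity: PV = C / r = €26,900.00 / 0.072 = €373,611.11

€373611.11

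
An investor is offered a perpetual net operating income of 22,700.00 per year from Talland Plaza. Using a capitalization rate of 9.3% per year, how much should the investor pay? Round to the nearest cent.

244086.02

Level perpetuity: PV = C / r = 22,700.00 / 0.093 = 244,086.02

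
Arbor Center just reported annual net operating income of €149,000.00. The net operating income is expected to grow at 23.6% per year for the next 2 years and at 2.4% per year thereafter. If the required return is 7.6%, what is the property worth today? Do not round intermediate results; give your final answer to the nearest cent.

€4239405.78

D_1 = 184164.00000
D_2 = 227626.70400
Terminal value at year 2: TV = D_2×(1+g_2)/(r−g_2) = 233089.74490/0.052 = 4482495.09415
P_0 = D_1/(1+r)^1 + D_2/(1+r)^2 + TV/(1+r)^2
    = 171156.13383 + 196606.86005 + 3871642.78250 = 4239405.77638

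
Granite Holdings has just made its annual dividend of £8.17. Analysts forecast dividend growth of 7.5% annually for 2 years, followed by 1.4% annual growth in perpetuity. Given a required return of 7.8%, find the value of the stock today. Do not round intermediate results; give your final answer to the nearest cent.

D_1 = 8.78275
D_2 = 9.44146
Terminal value at year 2: TV = D_2×(1+g_2)/(r−g_2) = 9.57364/0.064 = 149.58807
P_0 = D_1/(1+r)^1 + D_2/(1+r)^2 + TV/(1+r)^2
    = 8.14726 + 8.12459 + 128.72398 = 144.99583

£145.00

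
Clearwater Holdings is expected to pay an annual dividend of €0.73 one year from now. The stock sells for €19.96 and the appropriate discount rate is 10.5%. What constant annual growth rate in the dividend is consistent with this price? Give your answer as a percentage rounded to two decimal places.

P = D₁/(r−g) ⇒ g = r − D₁/P = 0.105 − €0.73/€19.96 = 0.068427

6.84%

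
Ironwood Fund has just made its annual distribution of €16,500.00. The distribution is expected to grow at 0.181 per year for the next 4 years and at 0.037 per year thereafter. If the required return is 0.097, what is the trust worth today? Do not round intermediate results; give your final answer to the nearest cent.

€462715.15

D_1 = 19486.50000
D_2 = 23013.55650
D_3 = 27179.01023
D_4 = 32098.41108
Terminal value at year 4: TV = D_4×(1+g_2)/(r−g_2) = 33286.05229/0.06 = 554767.53812
P_0 = D_1/(1+r)^1 + D_2/(1+r)^2 + D_3/(1+r)^3 + D_4/(1+r)^4 + TV/(1+r)^4
    = 17763.44576 + 19123.63669 + 20587.98079 + 22164.45334 + 383075.63519 = 462715.15177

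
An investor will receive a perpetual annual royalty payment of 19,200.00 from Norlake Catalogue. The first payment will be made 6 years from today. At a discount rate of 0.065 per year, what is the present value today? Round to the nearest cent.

Value at end of year 5: C / r = 19,200.00 / 0.065 = 295,384.6154
Discount to today: PV = 295,384.6154 / (1 + 0.065)^5 = 295,384.6154 / 1.370087 = 215,595.57

215595.57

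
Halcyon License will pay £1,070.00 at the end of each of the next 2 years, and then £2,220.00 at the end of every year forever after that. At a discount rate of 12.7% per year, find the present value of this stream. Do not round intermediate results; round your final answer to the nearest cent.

PV of 2-year annuity: £1,070.00 × [1 − (1+0.127)^−2] / 0.127 = 1791.85736
Perpetuity value at year 2: £2,220.00 / 0.127 = 17480.31496
PV of perpetuity: 17480.31496 / (1+0.127)^2 = 13762.62959
Total PV = 1791.85736 + 13762.62959 = 15554.48695

£15554.49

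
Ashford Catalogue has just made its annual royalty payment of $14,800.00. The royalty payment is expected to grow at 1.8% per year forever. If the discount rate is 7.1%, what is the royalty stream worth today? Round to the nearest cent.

$284271.70

D₁ = D₀ × (1 + g) = $14,800.00 × 1.018 = $15,066.4000
Growing perpetuity: P = D₁ / (r − g) = $15,066.4000 / (0.071 − 0.018) = $284,271.70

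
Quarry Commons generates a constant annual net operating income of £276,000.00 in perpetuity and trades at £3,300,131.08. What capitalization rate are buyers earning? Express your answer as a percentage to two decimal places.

8.36%

P = C/r ⇒ r = C/P = £276,000.00/£3,300,131.08 = 0.083633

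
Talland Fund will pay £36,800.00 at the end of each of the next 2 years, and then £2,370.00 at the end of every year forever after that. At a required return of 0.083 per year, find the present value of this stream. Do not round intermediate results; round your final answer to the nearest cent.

PV of 2-year annuity: £36,800.00 × [1 − (1+0.083)^−2] / 0.083 = 65355.20412
Perpetuity value at year 2: £2,370.00 / 0.083 = 28554.21687
PV of perpetuity: 28554.21687 / (1+0.083)^2 = 24345.19965
Total PV = 65355.20412 + 24345.19965 = 89700.40376

£89700.40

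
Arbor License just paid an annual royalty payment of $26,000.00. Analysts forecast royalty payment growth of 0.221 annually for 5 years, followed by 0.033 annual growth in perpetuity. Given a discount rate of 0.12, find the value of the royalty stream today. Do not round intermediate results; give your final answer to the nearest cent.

$645076.73

D_1 = 31746.00000
D_2 = 38761.86600
D_3 = 47328.23839
D_4 = 57787.77907
D_5 = 70558.87824
Terminal value at year 5: TV = D_5×(1+g_2)/(r−g_2) = 72887.32123/0.087 = 837785.30144
P_0 = D_1/(1+r)^1 + D_2/(1+r)^2 + D_3/(1+r)^3 + D_4/(1+r)^4 + D_5/(1+r)^5 + TV/(1+r)^5
    = 28344.64286 + 30900.72226 + 33687.30525 + 36725.17831 + 40037.00242 + 475381.87937 = 645076.73046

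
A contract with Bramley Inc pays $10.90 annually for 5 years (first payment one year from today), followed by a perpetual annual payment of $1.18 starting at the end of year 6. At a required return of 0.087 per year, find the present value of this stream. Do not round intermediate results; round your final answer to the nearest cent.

$51.67

PV of 5-year annuity: $10.90 × [1 − (1+0.087)^−5] / 0.087 = 42.72929
Perpetuity value at year 5: $1.18 / 0.087 = 13.56322
PV of perpetuity: 13.56322 / (1+0.087)^5 = 8.93748
Total PV = 42.72929 + 8.93748 = 51.66677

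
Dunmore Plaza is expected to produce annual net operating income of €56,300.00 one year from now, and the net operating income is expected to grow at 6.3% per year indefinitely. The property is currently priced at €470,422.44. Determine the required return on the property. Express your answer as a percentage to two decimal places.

18.27%

P = D₁/(r − g) ⇒ r = D₁/P + g = €56,300.0000/€470,422.44 + 0.063 = 0.119680 + 0.063 = 0.182680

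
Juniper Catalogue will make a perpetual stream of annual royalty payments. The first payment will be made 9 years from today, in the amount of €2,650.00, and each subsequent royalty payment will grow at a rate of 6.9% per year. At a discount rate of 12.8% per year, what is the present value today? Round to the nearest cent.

€17136.46

Value at end of year 8: C₁ / (r − g) = €2,650.00 / (0.128 − 0.069) = €44,915.2542
Discount to today: PV = €44,915.2542 / (1 + 0.128)^8 = €44,915.2542 / 2.621035 = €17,136.46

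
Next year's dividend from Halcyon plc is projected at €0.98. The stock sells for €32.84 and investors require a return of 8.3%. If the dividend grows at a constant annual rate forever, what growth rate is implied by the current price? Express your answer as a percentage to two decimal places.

5.32%

P = D₁/(r−g) ⇒ g = r − D₁/P = 0.083 − €0.98/€32.84 = 0.053158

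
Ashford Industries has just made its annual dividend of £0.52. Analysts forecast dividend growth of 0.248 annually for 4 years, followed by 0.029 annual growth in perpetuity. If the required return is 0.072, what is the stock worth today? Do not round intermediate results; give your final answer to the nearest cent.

D_1 = 0.64896
D_2 = 0.80990
D_3 = 1.01076
D_4 = 1.26143
Terminal value at year 4: TV = D_4×(1+g_2)/(r−g_2) = 1.29801/0.043 = 30.18621
P_0 = D_1/(1+r)^1 + D_2/(1+r)^2 + D_3/(1+r)^3 + D_4/(1+r)^4 + TV/(1+r)^4
    = 0.60537 + 0.70476 + 0.82047 + 0.95517 + 22.85754 = 25.94332

£25.94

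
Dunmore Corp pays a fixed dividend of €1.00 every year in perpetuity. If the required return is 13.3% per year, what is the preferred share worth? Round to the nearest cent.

Level perpetuity: PV = C / r = €1.00 / 0.133 = €7.52

€7.52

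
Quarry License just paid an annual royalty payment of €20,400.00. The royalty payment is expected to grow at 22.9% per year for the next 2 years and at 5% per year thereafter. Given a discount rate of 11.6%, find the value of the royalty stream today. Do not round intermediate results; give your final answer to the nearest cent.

D_1 = 25071.60000
D_2 = 30812.99640
Terminal value at year 2: TV = D_2×(1+g_2)/(r−g_2) = 32353.64622/0.066 = 490206.76091
P_0 = D_1/(1+r)^1 + D_2/(1+r)^2 + TV/(1+r)^2
    = 22465.59140 + 24740.33318 + 393596.20967 = 440802.13425

€440802.13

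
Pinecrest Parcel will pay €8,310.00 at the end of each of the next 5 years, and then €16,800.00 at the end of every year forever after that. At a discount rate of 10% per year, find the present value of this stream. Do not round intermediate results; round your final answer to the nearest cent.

PV of 5-year annuity: €8,310.00 × [1 − (1+0.1)^−5] / 0.1 = 31501.43805
Perpetuity value at year 5: €16,800.00 / 0.1 = 168000.00000
PV of perpetuity: 168000.00000 / (1+0.1)^5 = 104314.78227
Total PV = 31501.43805 + 104314.78227 = 135816.22033

€135816.22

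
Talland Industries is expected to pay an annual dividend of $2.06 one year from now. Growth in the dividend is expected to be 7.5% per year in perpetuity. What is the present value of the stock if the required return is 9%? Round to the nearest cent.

$137.33

Growing perpetuity: P = D₁ / (r − g) = $2.0600 / (0.09 − 0.075) = $137.33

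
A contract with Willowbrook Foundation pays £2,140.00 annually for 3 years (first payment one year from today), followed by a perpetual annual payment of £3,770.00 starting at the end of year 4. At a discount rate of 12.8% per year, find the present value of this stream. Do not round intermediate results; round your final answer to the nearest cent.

PV of 3-year annuity: £2,140.00 × [1 − (1+0.128)^−3] / 0.128 = 5070.07564
Perpetuity value at year 3: £3,770.00 / 0.128 = 29453.12500
PV of perpetuity: 29453.12500 / (1+0.128)^3 = 20521.26278
Total PV = 5070.07564 + 20521.26278 = 25591.33842

£25591.34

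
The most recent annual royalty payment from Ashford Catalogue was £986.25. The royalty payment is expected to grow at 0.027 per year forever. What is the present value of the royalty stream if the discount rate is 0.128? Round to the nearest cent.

D₁ = D₀ × (1 + g) = £986.25 × 1.027 = £1,012.8788
Growing perpetuity: P = D₁ / (r − g) = £1,012.8788 / (0.128 − 0.027) = £10,028.50

£10028.50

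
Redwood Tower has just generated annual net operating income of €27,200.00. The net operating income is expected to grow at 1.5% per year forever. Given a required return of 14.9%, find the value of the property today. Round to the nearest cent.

D₁ = D₀ × (1 + g) = €27,200.00 × 1.015 = €27,608.0000
Growing perpetuity: P = D₁ / (r − g) = €27,608.0000 / (0.149 − 0.015) = €206,029.85

€206029.85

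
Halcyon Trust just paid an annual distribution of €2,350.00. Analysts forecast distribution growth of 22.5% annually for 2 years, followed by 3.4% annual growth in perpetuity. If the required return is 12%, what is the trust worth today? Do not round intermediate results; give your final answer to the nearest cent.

D_1 = 2878.75000
D_2 = 3526.46875
Terminal value at year 2: TV = D_2×(1+g_2)/(r−g_2) = 3646.36869/0.086 = 42399.63590
P_0 = D_1/(1+r)^1 + D_2/(1+r)^2 + TV/(1+r)^2
    = 2570.31250 + 2811.27930 + 33800.73015 = 39182.32195

€39182.32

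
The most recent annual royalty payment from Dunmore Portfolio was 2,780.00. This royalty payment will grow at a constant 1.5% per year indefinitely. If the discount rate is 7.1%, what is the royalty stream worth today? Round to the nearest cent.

50387.50

D₁ = D₀ × (1 + g) = 2,780.00 × 1.015 = 2,821.7000
Growing perpetuity: P = D₁ / (r − g) = 2,821.7000 / (0.071 − 0.015) = 50,387.50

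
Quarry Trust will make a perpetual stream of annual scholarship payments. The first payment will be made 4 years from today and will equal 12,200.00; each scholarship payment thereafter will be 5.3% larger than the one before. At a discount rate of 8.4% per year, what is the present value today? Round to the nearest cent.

Value at end of year 3: C₁ / (r − g) = 12,200.00 / (0.084 − 0.053) = 393,548.3871
Discount to today: PV = 393,548.3871 / (1 + 0.084)^3 = 393,548.3871 / 1.273761 = 308,965.72

308965.72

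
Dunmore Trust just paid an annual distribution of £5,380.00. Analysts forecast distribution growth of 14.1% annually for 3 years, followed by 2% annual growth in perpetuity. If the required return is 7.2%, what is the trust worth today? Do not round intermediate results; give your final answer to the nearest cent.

D_1 = 6138.58000
D_2 = 7004.11978
D_3 = 7991.70067
Terminal value at year 3: TV = D_3×(1+g_2)/(r−g_2) = 8151.53468/0.052 = 156760.28235
P_0 = D_1/(1+r)^1 + D_2/(1+r)^2 + D_3/(1+r)^3 + TV/(1+r)^3
    = 5726.28731 + 6094.86364 + 6487.16363 + 127248.20975 = 145556.52434

£145556.52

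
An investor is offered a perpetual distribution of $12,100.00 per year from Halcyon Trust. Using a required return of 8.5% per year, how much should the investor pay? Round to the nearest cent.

Level perpetuity: PV = C / r = $12,100.00 / 0.085 = $142,352.94

$142352.94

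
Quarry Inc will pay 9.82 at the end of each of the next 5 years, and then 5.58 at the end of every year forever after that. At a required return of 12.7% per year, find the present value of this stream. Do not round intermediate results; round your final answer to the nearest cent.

PV of 5-year annuity: 9.82 × [1 − (1+0.127)^−5] / 0.127 = 34.79354
Perpetuity value at year 5: 5.58 / 0.127 = 43.93701
PV of perpetuity: 43.93701 / (1+0.127)^5 = 24.16634
Total PV = 34.79354 + 24.16634 = 58.95988

58.96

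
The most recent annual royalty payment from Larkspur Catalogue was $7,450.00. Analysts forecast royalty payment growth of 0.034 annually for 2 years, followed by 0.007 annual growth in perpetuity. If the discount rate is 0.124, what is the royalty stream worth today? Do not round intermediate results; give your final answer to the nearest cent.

D_1 = 7703.30000
D_2 = 7965.21220
Terminal value at year 2: TV = D_2×(1+g_2)/(r−g_2) = 8020.96869/0.117 = 68555.28791
P_0 = D_1/(1+r)^1 + D_2/(1+r)^2 + TV/(1+r)^2
    = 6853.46975 + 6304.70438 + 54263.56675 = 67421.74088

$67421.74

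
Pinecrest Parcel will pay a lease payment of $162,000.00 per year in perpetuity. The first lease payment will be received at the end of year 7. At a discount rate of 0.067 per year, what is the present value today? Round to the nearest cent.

$1638527.35

Value at end of year 6: C / r = $162,000.00 / 0.067 = $2,417,910.4478
Discount to today: PV = $2,417,910.4478 / (1 + 0.067)^6 = $2,417,910.4478 / 1.475661 = $1,638,527.35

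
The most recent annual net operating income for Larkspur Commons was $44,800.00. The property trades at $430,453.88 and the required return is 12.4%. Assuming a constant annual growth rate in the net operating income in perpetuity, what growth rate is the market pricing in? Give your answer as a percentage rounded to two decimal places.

1.80%

P = D₀(1+g)/(r−g) ⇒ P(r−g) = D₀(1+g) ⇒ g(P+D₀) = P·r − D₀
g = (P·r − D₀)/(P + D₀) = ($430,453.88×0.124 − $44,800.00) / ($430,453.88 + $44,800.00) = 0.018046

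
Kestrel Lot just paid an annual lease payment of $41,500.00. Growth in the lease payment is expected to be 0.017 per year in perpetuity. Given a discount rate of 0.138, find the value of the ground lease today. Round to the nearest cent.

D₁ = D₀ × (1 + g) = $41,500.00 × 1.017 = $42,205.5000
Growing perpetuity: P = D₁ / (r − g) = $42,205.5000 / (0.138 − 0.017) = $348,805.79

$348805.79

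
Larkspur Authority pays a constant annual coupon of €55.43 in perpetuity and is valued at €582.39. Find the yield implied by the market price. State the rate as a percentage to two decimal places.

9.52%

P = C/r ⇒ r = C/P = €55.43/€582.39 = 0.095177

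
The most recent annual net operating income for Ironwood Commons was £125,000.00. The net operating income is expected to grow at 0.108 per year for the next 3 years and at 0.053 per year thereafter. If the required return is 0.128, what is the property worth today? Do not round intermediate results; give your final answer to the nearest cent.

D_1 = 138500.00000
D_2 = 153458.00000
D_3 = 170031.46400
Terminal value at year 3: TV = D_3×(1+g_2)/(r−g_2) = 179043.13159/0.075 = 2387241.75456
P_0 = D_1/(1+r)^1 + D_2/(1+r)^2 + D_3/(1+r)^3 + TV/(1+r)^3
    = 122783.68794 + 120606.67220 + 118468.25603 + 1663294.31460 = 2025152.93077

£2025152.93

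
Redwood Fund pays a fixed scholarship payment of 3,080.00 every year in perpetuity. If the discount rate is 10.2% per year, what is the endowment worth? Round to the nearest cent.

30196.08

Level perpetuity: PV = C / r = 3,080.00 / 0.102 = 30,196.08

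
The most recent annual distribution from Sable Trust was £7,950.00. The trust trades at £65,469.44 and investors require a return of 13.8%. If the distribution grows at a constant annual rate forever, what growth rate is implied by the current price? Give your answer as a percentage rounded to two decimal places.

1.48%

P = D₀(1+g)/(r−g) ⇒ P(r−g) = D₀(1+g) ⇒ g(P+D₀) = P·r − D₀
g = (P·r − D₀)/(P + D₀) = (£65,469.44×0.138 − £7,950.00) / (£65,469.44 + £7,950.00) = 0.014775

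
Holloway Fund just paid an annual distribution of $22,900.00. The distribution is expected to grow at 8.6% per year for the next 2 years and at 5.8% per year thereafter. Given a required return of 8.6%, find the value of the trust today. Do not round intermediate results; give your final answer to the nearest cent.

$911092.86

D_1 = 24869.40000
D_2 = 27008.16840
Terminal value at year 2: TV = D_2×(1+g_2)/(r−g_2) = 28574.64217/0.028 = 1020522.93454
P_0 = D_1/(1+r)^1 + D_2/(1+r)^2 + TV/(1+r)^2
    = 22900.00000 + 22900.00000 + 865292.85714 = 911092.85714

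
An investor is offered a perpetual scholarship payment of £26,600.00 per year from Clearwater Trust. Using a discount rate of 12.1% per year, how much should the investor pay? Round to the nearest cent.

Level perpetuity: PV = C / r = £26,600.00 / 0.121 = £219,834.71

£219834.71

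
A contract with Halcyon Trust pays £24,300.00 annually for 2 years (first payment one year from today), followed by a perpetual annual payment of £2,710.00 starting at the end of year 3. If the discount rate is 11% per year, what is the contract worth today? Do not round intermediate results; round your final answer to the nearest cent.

PV of 2-year annuity: £24,300.00 × [1 − (1+0.11)^−2] / 0.11 = 41614.31702
Perpetuity value at year 2: £2,710.00 / 0.11 = 24636.36364
PV of perpetuity: 24636.36364 / (1+0.11)^2 = 19995.42540
Total PV = 41614.31702 + 19995.42540 = 61609.74242

£61609.74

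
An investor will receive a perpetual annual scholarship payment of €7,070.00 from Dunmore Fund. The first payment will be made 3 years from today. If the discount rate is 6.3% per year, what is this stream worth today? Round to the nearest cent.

Value at end of year 2: C / r = €7,070.00 / 0.063 = €112,222.2222
Discount to today: PV = €112,222.2222 / (1 + 0.063)^2 = €112,222.2222 / 1.129969 = €99,314.43

€99314.43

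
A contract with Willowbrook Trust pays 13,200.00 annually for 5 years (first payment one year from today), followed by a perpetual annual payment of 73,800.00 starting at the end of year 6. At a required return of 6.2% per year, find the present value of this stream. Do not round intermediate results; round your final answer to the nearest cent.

936436.24

PV of 5-year annuity: 13,200.00 × [1 − (1+0.062)^−5] / 0.062 = 55301.97572
Perpetuity value at year 5: 73,800.00 / 0.062 = 1190322.58065
PV of perpetuity: 1190322.58065 / (1+0.062)^5 = 881134.26186
Total PV = 55301.97572 + 881134.26186 = 936436.23758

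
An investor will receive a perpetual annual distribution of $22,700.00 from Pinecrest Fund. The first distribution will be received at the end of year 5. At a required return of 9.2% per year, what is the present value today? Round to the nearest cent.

$173519.18

Value at end of year 4: C / r = $22,700.00 / 0.092 = $246,739.1304
Discount to today: PV = $246,739.1304 / (1 + 0.092)^4 = $246,739.1304 / 1.421970 = $173,519.18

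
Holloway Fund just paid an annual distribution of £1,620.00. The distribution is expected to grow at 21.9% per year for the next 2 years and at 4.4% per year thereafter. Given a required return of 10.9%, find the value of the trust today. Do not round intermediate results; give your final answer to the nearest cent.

D_1 = 1974.78000
D_2 = 2407.25682
Terminal value at year 2: TV = D_2×(1+g_2)/(r−g_2) = 2513.17612/0.065 = 38664.24800
P_0 = D_1/(1+r)^1 + D_2/(1+r)^2 + TV/(1+r)^2
    = 1780.68530 + 1957.30873 + 31437.38947 = 35175.38351

£35175.38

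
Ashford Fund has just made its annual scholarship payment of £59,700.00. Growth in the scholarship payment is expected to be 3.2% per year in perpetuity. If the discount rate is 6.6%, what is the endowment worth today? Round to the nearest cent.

D₁ = D₀ × (1 + g) = £59,700.00 × 1.032 = £61,610.4000
Growing perpetuity: P = D₁ / (r − g) = £61,610.4000 / (0.066 − 0.032) = £1,812,070.59

£1812070.59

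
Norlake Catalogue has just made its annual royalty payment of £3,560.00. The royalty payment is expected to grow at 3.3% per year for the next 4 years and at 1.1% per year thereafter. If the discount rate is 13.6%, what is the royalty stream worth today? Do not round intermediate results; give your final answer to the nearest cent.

£30978.80

D_1 = 3677.48000
D_2 = 3798.83684
D_3 = 3924.19846
D_4 = 4053.69700
Terminal value at year 4: TV = D_4×(1+g_2)/(r−g_2) = 4098.28767/0.125 = 32786.30137
P_0 = D_1/(1+r)^1 + D_2/(1+r)^2 + D_3/(1+r)^3 + D_4/(1+r)^4 + TV/(1+r)^4
    = 3237.21831 + 2943.70292 + 2676.80028 + 2434.09743 + 19686.98005 = 30978.79898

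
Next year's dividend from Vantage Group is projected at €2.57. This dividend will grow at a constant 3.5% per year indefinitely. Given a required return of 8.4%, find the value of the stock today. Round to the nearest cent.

€52.45

Growing perpetuity: P = D₁ / (r − g) = €2.5700 / (0.084 − 0.035) = €52.45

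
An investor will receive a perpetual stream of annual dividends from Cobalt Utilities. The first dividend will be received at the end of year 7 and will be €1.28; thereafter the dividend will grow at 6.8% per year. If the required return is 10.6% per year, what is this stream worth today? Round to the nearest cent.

€18.40

Value at end of year 6: C₁ / (r − g) = €1.28 / (0.106 − 0.068) = €33.6842
Discount to today: PV = €33.6842 / (1 + 0.106)^6 = €33.6842 / 1.830336 = €18.40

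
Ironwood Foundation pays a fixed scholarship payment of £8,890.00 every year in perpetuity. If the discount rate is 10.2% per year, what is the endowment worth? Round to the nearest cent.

£87156.86

Level perpetuity: PV = C / r = £8,890.00 / 0.102 = £87,156.86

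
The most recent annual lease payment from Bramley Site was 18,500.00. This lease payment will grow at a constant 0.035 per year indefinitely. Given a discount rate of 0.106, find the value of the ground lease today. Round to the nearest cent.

D₁ = D₀ × (1 + g) = 18,500.00 × 1.035 = 19,147.5000
Growing perpetuity: P = D₁ / (r − g) = 19,147.5000 / (0.106 − 0.035) = 269,683.10

269683.10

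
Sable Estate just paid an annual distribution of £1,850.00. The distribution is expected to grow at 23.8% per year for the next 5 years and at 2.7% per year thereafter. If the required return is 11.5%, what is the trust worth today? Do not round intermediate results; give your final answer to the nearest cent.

£49232.85

D_1 = 2290.30000
D_2 = 2835.39140
D_3 = 3510.21455
D_4 = 4345.64562
D_5 = 5379.90927
Terminal value at year 5: TV = D_5×(1+g_2)/(r−g_2) = 5525.16682/0.088 = 62785.98664
P_0 = D_1/(1+r)^1 + D_2/(1+r)^2 + D_3/(1+r)^3 + D_4/(1+r)^4 + D_5/(1+r)^5 + TV/(1+r)^5
    = 2054.08072 + 2280.67438 + 2532.26446 + 2811.60844 + 3121.76793 + 36432.45074 = 49232.84666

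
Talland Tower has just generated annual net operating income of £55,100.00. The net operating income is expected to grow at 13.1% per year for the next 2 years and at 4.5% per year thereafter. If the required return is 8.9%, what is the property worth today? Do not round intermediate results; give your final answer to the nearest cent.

D_1 = 62318.10000
D_2 = 70481.77110
Terminal value at year 2: TV = D_2×(1+g_2)/(r−g_2) = 73653.45080/0.044 = 1673942.06362
P_0 = D_1/(1+r)^1 + D_2/(1+r)^2 + TV/(1+r)^2
    = 57225.06887 + 59432.09632 + 1411512.28760 = 1528169.45279

£1528169.45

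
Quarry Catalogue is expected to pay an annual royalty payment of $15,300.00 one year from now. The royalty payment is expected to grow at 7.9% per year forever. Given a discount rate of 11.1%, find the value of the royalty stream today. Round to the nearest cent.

Growing perpetuity: P = D₁ / (r − g) = $15,300.0000 / (0.111 − 0.079) = $478,125.00

$478125.00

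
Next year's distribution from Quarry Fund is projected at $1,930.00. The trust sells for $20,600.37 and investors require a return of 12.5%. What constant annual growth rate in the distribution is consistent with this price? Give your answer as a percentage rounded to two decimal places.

P = D₁/(r−g) ⇒ g = r − D₁/P = 0.125 − $1,930.00/$20,600.37 = 0.031312

3.13%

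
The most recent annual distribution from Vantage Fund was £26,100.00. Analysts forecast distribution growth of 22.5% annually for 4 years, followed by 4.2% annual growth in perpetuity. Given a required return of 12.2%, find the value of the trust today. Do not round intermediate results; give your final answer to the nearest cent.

£613711.21

D_1 = 31972.50000
D_2 = 39166.31250
D_3 = 47978.73281
D_4 = 58773.94770
Terminal value at year 4: TV = D_4×(1+g_2)/(r−g_2) = 61242.45350/0.08 = 765530.66873
P_0 = D_1/(1+r)^1 + D_2/(1+r)^2 + D_3/(1+r)^3 + D_4/(1+r)^4 + TV/(1+r)^4
    = 28495.98930 + 31111.93128 + 33968.01767 + 37086.29380 + 483048.97670 = 613711.20875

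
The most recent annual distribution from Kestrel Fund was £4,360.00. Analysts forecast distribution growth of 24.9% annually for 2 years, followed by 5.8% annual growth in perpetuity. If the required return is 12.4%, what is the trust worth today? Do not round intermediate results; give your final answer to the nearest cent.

£96530.47

D_1 = 5445.64000
D_2 = 6801.60436
Terminal value at year 2: TV = D_2×(1+g_2)/(r−g_2) = 7196.09741/0.066 = 109031.77898
P_0 = D_1/(1+r)^1 + D_2/(1+r)^2 + TV/(1+r)^2
    = 4844.87544 + 5383.67387 + 86301.92356 = 96530.47288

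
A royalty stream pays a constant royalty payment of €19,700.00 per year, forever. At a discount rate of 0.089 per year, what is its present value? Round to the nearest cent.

Level perpetuity: PV = C / r = €19,700.00 / 0.089 = €221,348.31

€221348.31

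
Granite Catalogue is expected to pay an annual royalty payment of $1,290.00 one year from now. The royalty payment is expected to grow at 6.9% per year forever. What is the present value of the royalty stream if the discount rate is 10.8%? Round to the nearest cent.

Growing perpetuity: P = D₁ / (r − g) = $1,290.0000 / (0.108 − 0.069) = $33,076.92

$33076.92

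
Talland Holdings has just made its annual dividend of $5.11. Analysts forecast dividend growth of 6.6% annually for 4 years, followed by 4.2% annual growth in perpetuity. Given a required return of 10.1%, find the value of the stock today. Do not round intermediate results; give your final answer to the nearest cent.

D_1 = 5.44726
D_2 = 5.80678
D_3 = 6.19003
D_4 = 6.59857
Terminal value at year 4: TV = D_4×(1+g_2)/(r−g_2) = 6.87571/0.059 = 116.53743
P_0 = D_1/(1+r)^1 + D_2/(1+r)^2 + D_3/(1+r)^3 + D_4/(1+r)^4 + TV/(1+r)^4
    = 4.94756 + 4.79028 + 4.63800 + 4.49056 + 79.30785 = 98.17424

$98.17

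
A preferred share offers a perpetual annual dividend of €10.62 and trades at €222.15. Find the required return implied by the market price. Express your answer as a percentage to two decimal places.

4.78%

P = C/r ⇒ r = C/P = €10.62/€222.15 = 0.047806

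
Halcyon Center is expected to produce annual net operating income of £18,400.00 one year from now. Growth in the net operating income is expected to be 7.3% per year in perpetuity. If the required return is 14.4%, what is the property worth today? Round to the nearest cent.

£259154.93

Growing perpetuity: P = D₁ / (r − g) = £18,400.0000 / (0.144 − 0.073) = £259,154.93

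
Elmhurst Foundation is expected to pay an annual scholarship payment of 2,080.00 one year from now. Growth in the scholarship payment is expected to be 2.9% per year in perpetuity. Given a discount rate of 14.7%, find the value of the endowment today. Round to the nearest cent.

Growing perpetuity: P = D₁ / (r − g) = 2,080.0000 / (0.147 − 0.029) = 17,627.12

17627.12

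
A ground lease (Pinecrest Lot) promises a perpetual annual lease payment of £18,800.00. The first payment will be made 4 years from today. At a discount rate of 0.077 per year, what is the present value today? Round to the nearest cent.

£195442.95

Value at end of year 3: C / r = £18,800.00 / 0.077 = £244,155.8442
Discount to today: PV = £244,155.8442 / (1 + 0.077)^3 = £244,155.8442 / 1.249244 = £195,442.95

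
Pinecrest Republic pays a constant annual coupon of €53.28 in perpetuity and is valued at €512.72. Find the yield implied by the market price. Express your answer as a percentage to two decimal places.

10.39%

P = C/r ⇒ r = C/P = €53.28/€512.72 = 0.103916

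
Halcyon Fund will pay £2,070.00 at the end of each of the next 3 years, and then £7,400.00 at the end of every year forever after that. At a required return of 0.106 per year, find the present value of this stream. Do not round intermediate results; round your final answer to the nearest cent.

PV of 3-year annuity: £2,070.00 × [1 − (1+0.106)^−3] / 0.106 = 5093.88982
Perpetuity value at year 3: £7,400.00 / 0.106 = 69811.32075
PV of perpetuity: 69811.32075 / (1+0.106)^3 = 51601.27987
Total PV = 5093.88982 + 51601.27987 = 56695.16968

£56695.17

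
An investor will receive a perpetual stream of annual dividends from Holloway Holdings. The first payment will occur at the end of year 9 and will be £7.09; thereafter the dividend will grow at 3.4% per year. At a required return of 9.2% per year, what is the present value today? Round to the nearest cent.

£60.46

Value at end of year 8: C₁ / (r − g) = £7.09 / (0.092 − 0.034) = £122.2414
Discount to today: PV = £122.2414 / (1 + 0.092)^8 = £122.2414 / 2.022000 = £60.46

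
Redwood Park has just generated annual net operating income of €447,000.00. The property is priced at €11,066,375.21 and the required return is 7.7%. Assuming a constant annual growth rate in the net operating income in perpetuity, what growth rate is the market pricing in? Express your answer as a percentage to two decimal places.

P = D₀(1+g)/(r−g) ⇒ P(r−g) = D₀(1+g) ⇒ g(P+D₀) = P·r − D₀
g = (P·r − D₀)/(P + D₀) = (€11,066,375.21×0.077 − €447,000.00) / (€11,066,375.21 + €447,000.00) = 0.035186

3.52%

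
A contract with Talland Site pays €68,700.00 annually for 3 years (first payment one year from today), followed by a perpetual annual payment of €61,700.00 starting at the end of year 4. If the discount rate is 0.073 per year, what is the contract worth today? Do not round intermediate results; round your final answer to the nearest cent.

€863475.47

PV of 3-year annuity: €68,700.00 × [1 − (1+0.073)^−3] / 0.073 = 179306.86629
Perpetuity value at year 3: €61,700.00 / 0.073 = 845205.47945
PV of perpetuity: 845205.47945 / (1+0.073)^3 = 684168.59954
Total PV = 179306.86629 + 684168.59954 = 863475.46583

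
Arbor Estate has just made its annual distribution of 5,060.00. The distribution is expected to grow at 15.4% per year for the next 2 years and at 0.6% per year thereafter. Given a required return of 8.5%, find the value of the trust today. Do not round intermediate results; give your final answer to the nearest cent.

83996.77

D_1 = 5839.24000
D_2 = 6738.48296
Terminal value at year 2: TV = D_2×(1+g_2)/(r−g_2) = 6778.91386/0.079 = 85809.03617
P_0 = D_1/(1+r)^1 + D_2/(1+r)^2 + TV/(1+r)^2
    = 5381.78802 + 5724.03998 + 72890.93943 = 83996.76743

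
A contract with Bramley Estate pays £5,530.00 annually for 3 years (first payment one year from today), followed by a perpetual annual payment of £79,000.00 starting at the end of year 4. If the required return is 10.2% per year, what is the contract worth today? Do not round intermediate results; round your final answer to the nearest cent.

PV of 3-year annuity: £5,530.00 × [1 − (1+0.102)^−3] / 0.102 = 13704.01351
Perpetuity value at year 3: £79,000.00 / 0.102 = 774509.80392
PV of perpetuity: 774509.80392 / (1+0.102)^3 = 578738.18238
Total PV = 13704.01351 + 578738.18238 = 592442.19588

£592442.20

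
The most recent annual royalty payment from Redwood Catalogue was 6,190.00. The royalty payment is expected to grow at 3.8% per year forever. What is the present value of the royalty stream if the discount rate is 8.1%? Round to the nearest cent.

D₁ = D₀ × (1 + g) = 6,190.00 × 1.038 = 6,425.2200
Growing perpetuity: P = D₁ / (r − g) = 6,425.2200 / (0.081 − 0.038) = 149,423.72

149423.72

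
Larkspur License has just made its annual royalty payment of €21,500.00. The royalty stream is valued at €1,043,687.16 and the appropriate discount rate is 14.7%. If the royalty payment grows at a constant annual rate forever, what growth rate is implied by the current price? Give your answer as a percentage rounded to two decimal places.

12.38%

P = D₀(1+g)/(r−g) ⇒ P(r−g) = D₀(1+g) ⇒ g(P+D₀) = P·r − D₀
g = (P·r − D₀)/(P + D₀) = (€1,043,687.16×0.147 − €21,500.00) / (€1,043,687.16 + €21,500.00) = 0.123849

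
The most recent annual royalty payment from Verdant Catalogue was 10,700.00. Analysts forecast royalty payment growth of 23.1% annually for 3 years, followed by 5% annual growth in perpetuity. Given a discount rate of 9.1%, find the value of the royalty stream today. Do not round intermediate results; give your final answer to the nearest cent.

434696.55

D_1 = 13171.70000
D_2 = 16214.36270
D_3 = 19959.88048
Terminal value at year 3: TV = D_3×(1+g_2)/(r−g_2) = 20957.87451/0.041 = 511167.67092
P_0 = D_1/(1+r)^1 + D_2/(1+r)^2 + D_3/(1+r)^3 + TV/(1+r)^3
    = 12073.05225 + 13622.29818 + 15370.34744 + 393630.84913 = 434696.54700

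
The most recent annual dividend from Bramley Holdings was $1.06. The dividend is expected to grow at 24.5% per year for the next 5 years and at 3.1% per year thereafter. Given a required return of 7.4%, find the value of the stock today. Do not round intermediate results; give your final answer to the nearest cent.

D_1 = 1.31970
D_2 = 1.64303
D_3 = 2.04557
D_4 = 2.54673
D_5 = 3.17068
Terminal value at year 5: TV = D_5×(1+g_2)/(r−g_2) = 3.26897/0.043 = 76.02262
P_0 = D_1/(1+r)^1 + D_2/(1+r)^2 + D_3/(1+r)^3 + D_4/(1+r)^4 + D_5/(1+r)^5 + TV/(1+r)^5
    = 1.22877 + 1.42441 + 1.65121 + 1.91411 + 2.21887 + 53.20120 = 61.63856

$61.64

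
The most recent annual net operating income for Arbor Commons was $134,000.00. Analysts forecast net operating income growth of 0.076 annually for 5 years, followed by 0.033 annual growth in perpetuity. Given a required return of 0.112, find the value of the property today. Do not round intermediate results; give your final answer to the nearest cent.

D_1 = 144184.00000
D_2 = 155141.98400
D_3 = 166932.77478
D_4 = 179619.66567
D_5 = 193270.76026
Terminal value at year 5: TV = D_5×(1+g_2)/(r−g_2) = 199648.69535/0.079 = 2527198.67528
P_0 = D_1/(1+r)^1 + D_2/(1+r)^2 + D_3/(1+r)^3 + D_4/(1+r)^4 + D_5/(1+r)^5 + TV/(1+r)^5
    = 129661.87050 + 125464.18405 + 121402.39392 + 117472.10059 + 113669.04697 + 1486330.70282 = 2094000.29885

$2094000.30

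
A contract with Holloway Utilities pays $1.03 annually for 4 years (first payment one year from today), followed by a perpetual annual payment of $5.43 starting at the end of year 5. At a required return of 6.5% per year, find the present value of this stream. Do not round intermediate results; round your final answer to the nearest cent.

$68.46

PV of 4-year annuity: $1.03 × [1 − (1+0.065)^−4] / 0.065 = 3.52857
Perpetuity value at year 4: $5.43 / 0.065 = 83.53846
PV of perpetuity: 83.53846 / (1+0.065)^4 = 64.93638
Total PV = 3.52857 + 64.93638 = 68.46495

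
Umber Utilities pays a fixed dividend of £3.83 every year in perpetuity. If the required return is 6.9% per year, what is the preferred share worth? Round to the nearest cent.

£55.51

Level perpetuity: PV = C / r = £3.83 / 0.069 = £55.51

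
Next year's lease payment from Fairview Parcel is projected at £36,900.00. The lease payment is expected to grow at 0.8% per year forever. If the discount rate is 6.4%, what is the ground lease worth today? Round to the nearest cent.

Growing perpetuity: P = D₁ / (r − g) = £36,900.0000 / (0.064 − 0.008) = £658,928.57

£658928.57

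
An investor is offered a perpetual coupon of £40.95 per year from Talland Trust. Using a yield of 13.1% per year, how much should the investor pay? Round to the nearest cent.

Level perpetuity: PV = C / r = £40.95 / 0.131 = £312.60

£312.60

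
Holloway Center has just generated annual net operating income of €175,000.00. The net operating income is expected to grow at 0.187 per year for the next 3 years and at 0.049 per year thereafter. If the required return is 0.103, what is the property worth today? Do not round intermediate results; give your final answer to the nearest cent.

€4845973.35

D_1 = 207725.00000
D_2 = 246569.57500
D_3 = 292678.08553
Terminal value at year 3: TV = D_3×(1+g_2)/(r−g_2) = 307019.31172/0.054 = 5685542.80955
P_0 = D_1/(1+r)^1 + D_2/(1+r)^2 + D_3/(1+r)^3 + TV/(1+r)^3
    = 188327.28921 + 202669.53064 + 218104.01892 + 4236872.51566 = 4845973.35443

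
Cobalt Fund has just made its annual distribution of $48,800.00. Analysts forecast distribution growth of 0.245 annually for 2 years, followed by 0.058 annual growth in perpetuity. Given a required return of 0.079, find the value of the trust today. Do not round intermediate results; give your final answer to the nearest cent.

D_1 = 60756.00000
D_2 = 75641.22000
Terminal value at year 2: TV = D_2×(1+g_2)/(r−g_2) = 80028.41076/0.021 = 3810876.70286
P_0 = D_1/(1+r)^1 + D_2/(1+r)^2 + TV/(1+r)^2
    = 56307.69231 + 64970.41420 + 3273271.34404 = 3394549.45055

$3394549.45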